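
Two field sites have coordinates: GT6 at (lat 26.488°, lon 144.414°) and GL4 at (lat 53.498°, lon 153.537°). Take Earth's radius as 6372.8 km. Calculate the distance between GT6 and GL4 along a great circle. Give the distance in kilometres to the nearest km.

3097 km

Δφ = 27.0100°,  Δλ = 9.1230°
a = sin²(Δφ/2) + cos φ₁ cos φ₂ sin²(Δλ/2) = 0.057904
c = 2·arcsin(√a) = 0.486034 rad = 27.8477°
d = R·c = 6372.8 × 0.486034 = 3097.4 km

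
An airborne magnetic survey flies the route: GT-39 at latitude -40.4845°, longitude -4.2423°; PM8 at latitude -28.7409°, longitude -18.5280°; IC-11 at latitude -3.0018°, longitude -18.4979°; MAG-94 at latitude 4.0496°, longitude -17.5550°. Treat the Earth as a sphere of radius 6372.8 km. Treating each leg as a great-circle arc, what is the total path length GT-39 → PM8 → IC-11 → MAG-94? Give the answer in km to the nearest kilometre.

5498 km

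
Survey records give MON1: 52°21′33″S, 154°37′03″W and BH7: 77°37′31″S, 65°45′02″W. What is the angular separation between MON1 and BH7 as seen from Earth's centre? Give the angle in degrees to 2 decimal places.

39.10°

MON1: φ = -52.35917°, λ = -154.61750°
BH7: φ = -77.62528°, λ = -65.75056°
Δφ = -25.2661°,  Δλ = 88.8669°
a = sin²(Δφ/2) + cos φ₁ cos φ₂ sin²(Δλ/2) = 0.111977
c = 2·arcsin(√a) = 0.682425 rad = 39.1001°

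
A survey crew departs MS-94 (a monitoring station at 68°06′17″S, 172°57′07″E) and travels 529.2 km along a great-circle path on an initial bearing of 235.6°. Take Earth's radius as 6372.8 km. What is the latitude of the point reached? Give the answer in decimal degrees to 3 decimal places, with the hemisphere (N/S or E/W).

70.415°S

MS-94: φ = -68.10472°, λ = +172.95194°
δ = d/R = 529.2/6372.8 = 0.083040 rad
φ₂ = arcsin(sin φ₁ cos δ + cos φ₁ sin δ cos θ)
   = arcsin(-0.92787·0.99655 + 0.37291·0.08295·-0.56497) = -70.41492°
λ₂ = λ₁ + atan2(sin θ sin δ cos φ₁, cos δ − sin φ₁ sin φ₂) = 161.17103°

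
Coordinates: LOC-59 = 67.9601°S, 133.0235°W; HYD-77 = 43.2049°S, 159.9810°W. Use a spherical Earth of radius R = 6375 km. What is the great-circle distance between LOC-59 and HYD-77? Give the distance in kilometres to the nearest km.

3177 km

Δφ = 24.7552°,  Δλ = -26.9575°
a = sin²(Δφ/2) + cos φ₁ cos φ₂ sin²(Δλ/2) = 0.060808
c = 2·arcsin(√a) = 0.498324 rad = 28.5519°
d = R·c = 6375 × 0.498324 = 3176.8 km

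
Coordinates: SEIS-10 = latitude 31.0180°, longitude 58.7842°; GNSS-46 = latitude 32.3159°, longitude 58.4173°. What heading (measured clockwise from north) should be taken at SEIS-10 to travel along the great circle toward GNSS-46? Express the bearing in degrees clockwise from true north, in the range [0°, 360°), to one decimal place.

Δλ = -0.3669°
y = sin Δλ · cos φ₂ = -0.005412
x = cos φ₁ sin φ₂ − sin φ₁ cos φ₂ cos Δλ = 0.022660
θ = atan2(y, x) = -13.4322° → 346.5678° (mod 360°)

346.6°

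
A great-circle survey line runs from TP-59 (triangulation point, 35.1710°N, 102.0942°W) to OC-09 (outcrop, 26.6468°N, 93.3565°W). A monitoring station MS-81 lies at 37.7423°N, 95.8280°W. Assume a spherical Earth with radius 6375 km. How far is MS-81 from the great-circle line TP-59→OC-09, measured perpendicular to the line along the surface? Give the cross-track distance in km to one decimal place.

608.4 km

δ₁₃ = central angle TP-59→MS-81 = 0.098719 rad  (haversine)
θ₁₃ = bearing TP-59→MS-81 = 61.132°,  θ₁₂ = bearing TP-59→OC-09 = 136.334°
dₓₜ = R·arcsin(sin δ₁₃ · sin(θ₁₃ − θ₁₂)) = 6375·arcsin(0.09856·sin(-75.203°)) = -608.397 km
|dₓₜ| = 608.397 km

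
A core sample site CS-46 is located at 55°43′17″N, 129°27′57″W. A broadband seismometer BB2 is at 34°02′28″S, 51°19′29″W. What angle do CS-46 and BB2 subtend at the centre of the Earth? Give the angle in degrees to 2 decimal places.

111.51°

CS-46: φ = +55.72139°, λ = -129.46583°
BB2: φ = -34.04111°, λ = -51.32472°
Δφ = -89.7625°,  Δλ = 78.1411°
a = sin²(Δφ/2) + cos φ₁ cos φ₂ sin²(Δλ/2) = 0.683325
c = 2·arcsin(√a) = 1.946201 rad = 111.5091°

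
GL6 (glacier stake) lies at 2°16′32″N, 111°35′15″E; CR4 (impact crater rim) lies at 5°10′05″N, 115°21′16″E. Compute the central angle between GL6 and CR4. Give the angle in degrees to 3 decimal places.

GL6: φ = +2.27556°, λ = +111.58750°
CR4: φ = +5.16806°, λ = +115.35444°
Δφ = 2.8925°,  Δλ = 3.7669°
a = sin²(Δφ/2) + cos φ₁ cos φ₂ sin²(Δλ/2) = 0.001712
c = 2·arcsin(√a) = 0.082776 rad = 4.7427°

4.743°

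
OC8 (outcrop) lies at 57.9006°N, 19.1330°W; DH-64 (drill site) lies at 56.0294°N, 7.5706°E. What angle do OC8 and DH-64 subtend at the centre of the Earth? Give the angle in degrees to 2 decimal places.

14.58°

Δφ = -1.8712°,  Δλ = 26.7036°
a = sin²(Δφ/2) + cos φ₁ cos φ₂ sin²(Δλ/2) = 0.016101
c = 2·arcsin(√a) = 0.254466 rad = 14.5798°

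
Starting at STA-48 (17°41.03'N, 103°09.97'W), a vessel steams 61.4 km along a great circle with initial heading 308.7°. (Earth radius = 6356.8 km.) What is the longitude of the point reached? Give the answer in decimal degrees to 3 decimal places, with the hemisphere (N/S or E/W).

103.620°W

STA-48: φ = +17.68383°, λ = -103.16617°
δ = d/R = 61.4/6356.8 = 0.009659 rad
φ₂ = arcsin(sin φ₁ cos δ + cos φ₁ sin δ cos θ)
   = arcsin(0.30376·0.99995 + 0.95275·0.00966·0.62524) = 18.02933°
λ₂ = λ₁ + atan2(sin θ sin δ cos φ₁, cos δ − sin φ₁ sin φ₂) = -103.62037°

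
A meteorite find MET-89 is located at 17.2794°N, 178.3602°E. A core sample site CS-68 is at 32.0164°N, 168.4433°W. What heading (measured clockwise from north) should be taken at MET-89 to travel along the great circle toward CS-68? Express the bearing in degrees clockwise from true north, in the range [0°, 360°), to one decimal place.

36.6°

Δλ = 13.1965°
y = sin Δλ · cos φ₂ = 0.193567
x = cos φ₁ sin φ₂ − sin φ₁ cos φ₂ cos Δλ = 0.261033
θ = atan2(y, x) = 36.5585° → 36.5585° (mod 360°)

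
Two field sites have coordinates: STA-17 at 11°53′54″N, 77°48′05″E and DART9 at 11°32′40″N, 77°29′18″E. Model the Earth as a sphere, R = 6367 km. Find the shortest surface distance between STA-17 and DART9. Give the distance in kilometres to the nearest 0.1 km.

52.0 km

STA-17: φ = +11.89833°, λ = +77.80139°
DART9: φ = +11.54444°, λ = +77.48833°
Δφ = -0.3539°,  Δλ = -0.3131°
a = sin²(Δφ/2) + cos φ₁ cos φ₂ sin²(Δλ/2) = 0.000017
c = 2·arcsin(√a) = 0.008171 rad = 0.4682°
d = R·c = 6367 × 0.008171 = 52.0 km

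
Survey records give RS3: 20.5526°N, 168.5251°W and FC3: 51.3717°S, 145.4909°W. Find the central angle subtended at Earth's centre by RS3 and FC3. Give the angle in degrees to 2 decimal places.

74.71°

Δφ = -71.9243°,  Δλ = 23.0342°
a = sin²(Δφ/2) + cos φ₁ cos φ₂ sin²(Δλ/2) = 0.368165
c = 2·arcsin(√a) = 1.303972 rad = 74.7121°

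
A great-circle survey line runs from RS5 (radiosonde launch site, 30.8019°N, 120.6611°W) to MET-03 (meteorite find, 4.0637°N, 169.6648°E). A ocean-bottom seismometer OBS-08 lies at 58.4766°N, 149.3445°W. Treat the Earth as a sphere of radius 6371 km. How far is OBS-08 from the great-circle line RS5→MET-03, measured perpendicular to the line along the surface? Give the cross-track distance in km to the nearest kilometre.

3518 km

δ₁₃ = central angle RS5→OBS-08 = 0.590813 rad  (haversine)
θ₁₃ = bearing RS5→OBS-08 = 333.224°,  θ₁₂ = bearing RS5→MET-03 = 262.897°
dₓₜ = R·arcsin(sin δ₁₃ · sin(θ₁₃ − θ₁₂)) = 6371·arcsin(0.55704·sin(70.327°)) = 3517.757 km
|dₓₜ| = 3517.757 km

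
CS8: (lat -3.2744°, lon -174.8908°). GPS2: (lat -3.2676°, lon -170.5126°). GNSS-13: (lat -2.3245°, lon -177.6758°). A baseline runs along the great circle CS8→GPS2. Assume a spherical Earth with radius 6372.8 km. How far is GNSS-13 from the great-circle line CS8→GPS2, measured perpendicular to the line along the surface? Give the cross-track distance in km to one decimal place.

105.0 km

δ₁₃ = central angle CS8→GNSS-13 = 0.051302 rad  (haversine)
θ₁₃ = bearing CS8→GNSS-13 = 288.783°,  θ₁₂ = bearing CS8→GPS2 = 90.036°
dₓₜ = R·arcsin(sin δ₁₃ · sin(θ₁₃ − θ₁₂)) = 6372.8·arcsin(0.05128·sin(198.747°)) = -105.030 km
|dₓₜ| = 105.030 km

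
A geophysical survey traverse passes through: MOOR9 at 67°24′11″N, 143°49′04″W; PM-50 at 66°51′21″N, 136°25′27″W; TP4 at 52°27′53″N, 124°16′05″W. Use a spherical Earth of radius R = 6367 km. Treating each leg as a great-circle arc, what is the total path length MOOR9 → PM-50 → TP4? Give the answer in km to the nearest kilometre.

MOOR9: φ = +67.40306°, λ = -143.81778°
PM-50: φ = +66.85583°, λ = -136.42417°
TP4: φ = +52.46472°, λ = -124.26806°
MOOR9→PM-50: c = 0.051022 rad, d = 324.85 km
PM-50→TP4: c = 0.271937 rad, d = 1731.42 km
Total = 324.85 + 1731.42 = 2056.28 km

2056 km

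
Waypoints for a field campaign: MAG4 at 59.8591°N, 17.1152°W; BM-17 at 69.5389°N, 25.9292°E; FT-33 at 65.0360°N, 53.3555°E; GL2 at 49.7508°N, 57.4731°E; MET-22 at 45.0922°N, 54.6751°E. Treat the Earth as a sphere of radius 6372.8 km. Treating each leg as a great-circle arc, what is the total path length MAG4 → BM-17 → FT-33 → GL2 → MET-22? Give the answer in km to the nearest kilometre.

MAG4→BM-17: c = 0.352494 rad, d = 2246.37 km
BM-17→FT-33: c = 0.198665 rad, d = 1266.05 km
FT-33→GL2: c = 0.269434 rad, d = 1717.05 km
GL2→MET-22: c = 0.087749 rad, d = 559.21 km
Total = 2246.37 + 1266.05 + 1717.05 + 559.21 = 5788.68 km

5789 km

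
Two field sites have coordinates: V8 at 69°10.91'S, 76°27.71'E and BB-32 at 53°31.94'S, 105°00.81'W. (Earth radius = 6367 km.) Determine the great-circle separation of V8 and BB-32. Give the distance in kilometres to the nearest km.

V8: φ = -69.18183°, λ = +76.46183°
BB-32: φ = -53.53233°, λ = -105.01350°
Δφ = 15.6495°,  Δλ = 178.5247°
a = sin²(Δφ/2) + cos φ₁ cos φ₂ sin²(Δλ/2) = 0.229741
c = 2·arcsin(√a) = 0.999743 rad = 57.2811°
d = R·c = 6367 × 0.999743 = 6365.4 km

6365 km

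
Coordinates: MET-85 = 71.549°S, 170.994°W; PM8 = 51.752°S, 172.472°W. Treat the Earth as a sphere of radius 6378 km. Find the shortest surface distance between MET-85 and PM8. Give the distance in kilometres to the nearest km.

Δφ = 19.7970°,  Δλ = -1.4780°
a = sin²(Δφ/2) + cos φ₁ cos φ₂ sin²(Δλ/2) = 0.029583
c = 2·arcsin(√a) = 0.345715 rad = 19.8080°
d = R·c = 6378 × 0.345715 = 2205.0 km

2205 km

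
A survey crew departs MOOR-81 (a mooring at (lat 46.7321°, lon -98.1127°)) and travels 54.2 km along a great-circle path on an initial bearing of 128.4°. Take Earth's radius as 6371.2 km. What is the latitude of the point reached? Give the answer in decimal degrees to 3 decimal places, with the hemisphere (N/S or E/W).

δ = d/R = 54.2/6371.2 = 0.008507 rad
φ₂ = arcsin(sin φ₁ cos δ + cos φ₁ sin δ cos θ)
   = arcsin(0.72816·0.99996 + 0.68541·0.00851·-0.62115) = 46.42800°
λ₂ = λ₁ + atan2(sin θ sin δ cos φ₁, cos δ − sin φ₁ sin φ₂) = -97.55851°

46.428°N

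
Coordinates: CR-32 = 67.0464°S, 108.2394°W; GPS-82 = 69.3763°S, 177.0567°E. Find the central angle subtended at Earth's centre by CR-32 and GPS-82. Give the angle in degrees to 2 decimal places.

Δφ = -2.3299°,  Δλ = -74.7039°
a = sin²(Δφ/2) + cos φ₁ cos φ₂ sin²(Δλ/2) = 0.050977
c = 2·arcsin(√a) = 0.455487 rad = 26.0975°

26.10°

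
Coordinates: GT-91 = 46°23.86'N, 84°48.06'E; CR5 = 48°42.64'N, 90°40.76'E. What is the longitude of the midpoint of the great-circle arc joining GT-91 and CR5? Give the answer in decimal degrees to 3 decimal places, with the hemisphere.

87.675°E

GT-91: φ = +46.39767°, λ = +84.80100°
CR5: φ = +48.71067°, λ = +90.67933°
Bx = cos φ₂ cos Δλ = 0.656392,  By = cos φ₂ sin Δλ = 0.067581
φₘ = atan2(sin φ₁ + sin φ₂, √((cos φ₁ + Bx)² + By²)) = 47.59171°
λₘ = λ₁ + atan2(By, cos φ₁ + Bx) = 87.67523°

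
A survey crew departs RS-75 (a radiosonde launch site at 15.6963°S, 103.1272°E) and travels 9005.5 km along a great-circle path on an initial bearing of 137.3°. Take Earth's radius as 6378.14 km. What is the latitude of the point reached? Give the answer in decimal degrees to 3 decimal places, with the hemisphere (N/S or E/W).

δ = d/R = 9005.5/6378.14 = 1.411932 rad
φ₂ = arcsin(sin φ₁ cos δ + cos φ₁ sin δ cos θ)
   = arcsin(-0.27054·0.15820 + 0.96271·0.98741·-0.73491) = -47.85065°
λ₂ = λ₁ + atan2(sin θ sin δ cos φ₁, cos δ − sin φ₁ sin φ₂) = -163.11155°

47.851°S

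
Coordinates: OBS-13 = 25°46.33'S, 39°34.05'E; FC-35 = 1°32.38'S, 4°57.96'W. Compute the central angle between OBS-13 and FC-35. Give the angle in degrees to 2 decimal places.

OBS-13: φ = -25.77217°, λ = +39.56750°
FC-35: φ = -1.53967°, λ = -4.96600°
Δφ = 24.2325°,  Δλ = -44.5335°
a = sin²(Δφ/2) + cos φ₁ cos φ₂ sin²(Δλ/2) = 0.173307
c = 2·arcsin(√a) = 0.858749 rad = 49.2027°

49.20°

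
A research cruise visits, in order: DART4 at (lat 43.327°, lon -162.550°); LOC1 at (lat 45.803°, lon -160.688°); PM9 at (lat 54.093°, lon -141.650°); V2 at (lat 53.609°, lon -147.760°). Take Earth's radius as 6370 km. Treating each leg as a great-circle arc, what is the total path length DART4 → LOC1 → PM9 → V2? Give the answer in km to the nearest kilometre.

DART4→LOC1: c = 0.049023 rad, d = 312.27 km
LOC1→PM9: c = 0.256877 rad, d = 1636.31 km
PM9→V2: c = 0.063449 rad, d = 404.17 km
Total = 312.27 + 1636.31 + 404.17 = 2352.75 km

2353 km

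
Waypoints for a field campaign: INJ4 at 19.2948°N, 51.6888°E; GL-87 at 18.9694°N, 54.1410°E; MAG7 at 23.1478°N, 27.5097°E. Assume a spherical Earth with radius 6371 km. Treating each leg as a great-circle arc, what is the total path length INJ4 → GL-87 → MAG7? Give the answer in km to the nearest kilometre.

INJ4→GL-87: c = 0.040831 rad, d = 260.14 km
GL-87→MAG7: c = 0.439205 rad, d = 2798.17 km
Total = 260.14 + 2798.17 = 3058.31 km

3058 km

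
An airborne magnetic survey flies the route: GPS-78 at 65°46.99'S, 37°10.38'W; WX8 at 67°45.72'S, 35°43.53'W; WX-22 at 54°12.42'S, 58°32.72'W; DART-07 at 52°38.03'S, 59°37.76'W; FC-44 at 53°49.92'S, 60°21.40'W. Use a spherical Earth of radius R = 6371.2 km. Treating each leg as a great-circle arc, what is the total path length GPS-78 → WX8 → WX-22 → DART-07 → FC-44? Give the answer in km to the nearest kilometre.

2482 km

GPS-78: φ = -65.78317°, λ = -37.17300°
WX8: φ = -67.76200°, λ = -35.72550°
WX-22: φ = -54.20700°, λ = -58.54533°
DART-07: φ = -52.63383°, λ = -59.62933°
FC-44: φ = -53.83200°, λ = -60.35667°
GPS-78→WX8: c = 0.035943 rad, d = 229.00 km
WX8→WX-22: c = 0.301741 rad, d = 1922.45 km
WX-22→DART-07: c = 0.029681 rad, d = 189.10 km
DART-07→FC-44: c = 0.022249 rad, d = 141.75 km
Total = 229.00 + 1922.45 + 189.10 + 141.75 = 2482.31 km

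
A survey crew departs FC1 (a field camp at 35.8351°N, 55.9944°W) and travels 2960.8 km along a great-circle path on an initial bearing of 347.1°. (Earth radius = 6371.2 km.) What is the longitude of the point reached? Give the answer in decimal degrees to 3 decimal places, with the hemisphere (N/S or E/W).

δ = d/R = 2960.8/6371.2 = 0.464716 rad
φ₂ = arcsin(sin φ₁ cos δ + cos φ₁ sin δ cos θ)
   = arcsin(0.58545·0.89395 + 0.81071·0.44817·0.97476) = 61.34574°
λ₂ = λ₁ + atan2(sin θ sin δ cos φ₁, cos δ − sin φ₁ sin φ₂) = -68.03781°

68.038°W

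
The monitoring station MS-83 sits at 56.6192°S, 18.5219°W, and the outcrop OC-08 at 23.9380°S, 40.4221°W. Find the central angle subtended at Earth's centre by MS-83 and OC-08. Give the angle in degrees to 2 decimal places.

36.35°

Δφ = 32.6812°,  Δλ = -21.9002°
a = sin²(Δφ/2) + cos φ₁ cos φ₂ sin²(Δλ/2) = 0.097301
c = 2·arcsin(√a) = 0.634450 rad = 36.3513°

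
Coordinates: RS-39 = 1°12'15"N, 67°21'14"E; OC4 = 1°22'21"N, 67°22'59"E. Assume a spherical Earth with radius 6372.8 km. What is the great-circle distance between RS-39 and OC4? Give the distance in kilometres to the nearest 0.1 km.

RS-39: φ = +1.20417°, λ = +67.35389°
OC4: φ = +1.37250°, λ = +67.38306°
Δφ = 0.1683°,  Δλ = 0.0292°
a = sin²(Δφ/2) + cos φ₁ cos φ₂ sin²(Δλ/2) = 0.000002
c = 2·arcsin(√a) = 0.002982 rad = 0.1708°
d = R·c = 6372.8 × 0.002982 = 19.0 km

19.0 km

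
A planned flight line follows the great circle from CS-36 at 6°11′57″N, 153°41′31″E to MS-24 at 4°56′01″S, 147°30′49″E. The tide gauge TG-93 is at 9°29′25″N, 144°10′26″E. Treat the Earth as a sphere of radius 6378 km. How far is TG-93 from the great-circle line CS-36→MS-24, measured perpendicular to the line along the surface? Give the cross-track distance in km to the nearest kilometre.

1097 km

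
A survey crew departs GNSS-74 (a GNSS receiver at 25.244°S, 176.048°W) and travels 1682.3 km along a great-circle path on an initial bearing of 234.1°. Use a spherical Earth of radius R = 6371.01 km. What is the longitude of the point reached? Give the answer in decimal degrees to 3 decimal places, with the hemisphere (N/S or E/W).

δ = d/R = 1682.3/6371.01 = 0.264055 rad
φ₂ = arcsin(sin φ₁ cos δ + cos φ₁ sin δ cos θ)
   = arcsin(-0.42647·0.96534 + 0.90450·0.26100·-0.58637) = -33.37514°
λ₂ = λ₁ + atan2(sin θ sin δ cos φ₁, cos δ − sin φ₁ sin φ₂) = 169.28682°

169.287°E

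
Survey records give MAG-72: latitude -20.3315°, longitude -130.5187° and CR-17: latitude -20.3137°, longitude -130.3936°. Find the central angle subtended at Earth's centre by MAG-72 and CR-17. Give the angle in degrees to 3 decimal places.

Δφ = 0.0178°,  Δλ = 0.1251°
a = sin²(Δφ/2) + cos φ₁ cos φ₂ sin²(Δλ/2) = 0.000001
c = 2·arcsin(√a) = 0.002071 rad = 0.1187°

0.119°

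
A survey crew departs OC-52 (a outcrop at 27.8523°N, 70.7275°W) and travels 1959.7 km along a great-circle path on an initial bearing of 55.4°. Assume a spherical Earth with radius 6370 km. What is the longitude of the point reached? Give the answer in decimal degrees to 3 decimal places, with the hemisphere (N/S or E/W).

52.621°W

δ = d/R = 1959.7/6370 = 0.307645 rad
φ₂ = arcsin(sin φ₁ cos δ + cos φ₁ sin δ cos θ)
   = arcsin(0.46719·0.95305 + 0.88415·0.30282·0.56784) = 36.67611°
λ₂ = λ₁ + atan2(sin θ sin δ cos φ₁, cos δ − sin φ₁ sin φ₂) = -52.62088°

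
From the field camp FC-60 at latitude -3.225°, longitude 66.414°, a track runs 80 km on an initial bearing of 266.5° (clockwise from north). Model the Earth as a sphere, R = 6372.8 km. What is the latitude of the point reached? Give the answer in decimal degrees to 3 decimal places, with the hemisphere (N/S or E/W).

3.269°S

δ = d/R = 80/6372.8 = 0.012553 rad
φ₂ = arcsin(sin φ₁ cos δ + cos φ₁ sin δ cos θ)
   = arcsin(-0.05626·0.99992 + 0.99842·0.01255·-0.06105) = -3.26865°
λ₂ = λ₁ + atan2(sin θ sin δ cos φ₁, cos δ − sin φ₁ sin φ₂) = 65.69492°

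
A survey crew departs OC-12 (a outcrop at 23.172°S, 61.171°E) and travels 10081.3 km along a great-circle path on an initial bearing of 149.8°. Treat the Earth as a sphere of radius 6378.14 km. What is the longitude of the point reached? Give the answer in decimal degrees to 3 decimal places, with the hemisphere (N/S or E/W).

174.068°W

δ = d/R = 10081.3/6378.14 = 1.580602 rad
φ₂ = arcsin(sin φ₁ cos δ + cos φ₁ sin δ cos θ)
   = arcsin(-0.39349·-0.00981 + 0.91933·0.99995·-0.86427) = -52.24679°
λ₂ = λ₁ + atan2(sin θ sin δ cos φ₁, cos δ − sin φ₁ sin φ₂) = -174.06799°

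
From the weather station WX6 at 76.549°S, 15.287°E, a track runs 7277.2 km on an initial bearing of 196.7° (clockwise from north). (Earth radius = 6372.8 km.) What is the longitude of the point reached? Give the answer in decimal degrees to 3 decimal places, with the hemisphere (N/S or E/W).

145.513°W

δ = d/R = 7277.2/6372.8 = 1.141916 rad
φ₂ = arcsin(sin φ₁ cos δ + cos φ₁ sin δ cos θ)
   = arcsin(-0.97257·0.41585 + 0.23261·0.90943·-0.95782) = -37.37793°
λ₂ = λ₁ + atan2(sin θ sin δ cos φ₁, cos δ − sin φ₁ sin φ₂) = -145.51289°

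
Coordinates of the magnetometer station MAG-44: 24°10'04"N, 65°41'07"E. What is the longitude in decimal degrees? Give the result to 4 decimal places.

65.6853°E

65° + 41′/60 + 7″/3600 = 65 + 0.68333 + 0.00194 = 65.6853°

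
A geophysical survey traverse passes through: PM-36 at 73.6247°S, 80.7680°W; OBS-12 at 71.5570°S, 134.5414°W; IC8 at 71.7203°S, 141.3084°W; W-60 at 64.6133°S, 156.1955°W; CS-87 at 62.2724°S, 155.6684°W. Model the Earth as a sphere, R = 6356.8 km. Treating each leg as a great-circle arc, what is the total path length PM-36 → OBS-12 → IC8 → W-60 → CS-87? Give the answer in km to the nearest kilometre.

PM-36→OBS-12: c = 0.273365 rad, d = 1737.72 km
OBS-12→IC8: c = 0.037294 rad, d = 237.07 km
IC8→W-60: c = 0.156344 rad, d = 993.85 km
W-60→CS-87: c = 0.041063 rad, d = 261.03 km
Total = 1737.72 + 237.07 + 993.85 + 261.03 = 3229.67 km

3230 km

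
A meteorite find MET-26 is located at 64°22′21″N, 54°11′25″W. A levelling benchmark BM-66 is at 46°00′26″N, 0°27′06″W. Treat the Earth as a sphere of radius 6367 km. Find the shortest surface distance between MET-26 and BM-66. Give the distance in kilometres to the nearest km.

3809 km

MET-26: φ = +64.37250°, λ = -54.19028°
BM-66: φ = +46.00722°, λ = -0.45167°
Δφ = -18.3653°,  Δλ = 53.7386°
a = sin²(Δφ/2) + cos φ₁ cos φ₂ sin²(Δλ/2) = 0.086830
c = 2·arcsin(√a) = 0.598220 rad = 34.2755°
d = R·c = 6367 × 0.598220 = 3808.9 km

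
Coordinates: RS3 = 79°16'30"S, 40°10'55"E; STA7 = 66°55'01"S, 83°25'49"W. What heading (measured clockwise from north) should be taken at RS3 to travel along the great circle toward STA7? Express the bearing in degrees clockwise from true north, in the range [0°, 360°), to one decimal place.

RS3: φ = -79.27500°, λ = +40.18194°
STA7: φ = -66.91694°, λ = -83.43028°
Δλ = -123.6122°
y = sin Δλ · cos φ₂ = -0.326513
x = cos φ₁ sin φ₂ − sin φ₁ cos φ₂ cos Δλ = -0.384440
θ = atan2(y, x) = -139.6581° → 220.3419° (mod 360°)

220.3°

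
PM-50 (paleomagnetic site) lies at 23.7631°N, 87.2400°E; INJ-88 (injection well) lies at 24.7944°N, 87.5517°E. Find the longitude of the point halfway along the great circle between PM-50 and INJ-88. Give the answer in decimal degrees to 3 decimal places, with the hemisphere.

87.395°E

Bx = cos φ₂ cos Δλ = 0.907805,  By = cos φ₂ sin Δλ = 0.004939
φₘ = atan2(sin φ₁ + sin φ₂, √((cos φ₁ + Bx)² + By²)) = 24.27883°
λₘ = λ₁ + atan2(By, cos φ₁ + Bx) = 87.39522°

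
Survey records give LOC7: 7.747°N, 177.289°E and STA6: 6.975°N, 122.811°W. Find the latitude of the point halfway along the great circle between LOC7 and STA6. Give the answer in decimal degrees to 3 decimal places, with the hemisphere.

8.480°N

Bx = cos φ₂ cos Δλ = 0.497799,  By = cos φ₂ sin Δλ = 0.858749
φₘ = atan2(sin φ₁ + sin φ₂, √((cos φ₁ + Bx)² + By²)) = 8.48006°
λₘ = λ₁ + atan2(By, cos φ₁ + Bx) = -152.73227°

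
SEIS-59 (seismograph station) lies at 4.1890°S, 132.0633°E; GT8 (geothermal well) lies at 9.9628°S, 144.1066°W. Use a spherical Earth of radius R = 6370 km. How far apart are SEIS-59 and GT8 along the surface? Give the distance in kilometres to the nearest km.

Δφ = -5.7738°,  Δλ = 83.8301°
a = sin²(Δφ/2) + cos φ₁ cos φ₂ sin²(Δλ/2) = 0.440894
c = 2·arcsin(√a) = 1.452308 rad = 83.2111°
d = R·c = 6370 × 1.452308 = 9251.2 km

9251 km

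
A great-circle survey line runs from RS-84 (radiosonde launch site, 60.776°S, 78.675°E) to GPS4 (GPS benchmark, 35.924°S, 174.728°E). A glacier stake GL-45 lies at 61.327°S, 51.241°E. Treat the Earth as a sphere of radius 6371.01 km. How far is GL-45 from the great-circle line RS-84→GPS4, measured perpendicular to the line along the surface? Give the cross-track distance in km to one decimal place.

δ₁₃ = central angle RS-84→GL-45 = 0.230248 rad  (haversine)
θ₁₃ = bearing RS-84→GL-45 = 255.613°,  θ₁₂ = bearing RS-84→GPS4 = 114.144°
dₓₜ = R·arcsin(sin δ₁₃ · sin(θ₁₃ − θ₁₂)) = 6371.01·arcsin(0.22822·sin(141.468°)) = 908.838 km
|dₓₜ| = 908.838 km

908.8 km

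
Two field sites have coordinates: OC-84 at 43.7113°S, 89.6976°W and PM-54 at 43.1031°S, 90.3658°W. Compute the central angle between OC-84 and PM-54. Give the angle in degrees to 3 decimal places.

Δφ = 0.6082°,  Δλ = -0.6682°
a = sin²(Δφ/2) + cos φ₁ cos φ₂ sin²(Δλ/2) = 0.000046
c = 2·arcsin(√a) = 0.013582 rad = 0.7782°

0.778°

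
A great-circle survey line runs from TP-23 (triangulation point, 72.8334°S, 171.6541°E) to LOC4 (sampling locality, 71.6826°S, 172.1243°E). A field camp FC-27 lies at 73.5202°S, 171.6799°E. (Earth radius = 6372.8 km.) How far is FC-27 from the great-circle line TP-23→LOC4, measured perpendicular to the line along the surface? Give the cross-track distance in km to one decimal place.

10.5 km

δ₁₃ = central angle TP-23→FC-27 = 0.011988 rad  (haversine)
θ₁₃ = bearing TP-23→FC-27 = 179.389°,  θ₁₂ = bearing TP-23→LOC4 = 7.321°
dₓₜ = R·arcsin(sin δ₁₃ · sin(θ₁₃ − θ₁₂)) = 6372.8·arcsin(0.01199·sin(172.068°)) = 10.542 km
|dₓₜ| = 10.542 km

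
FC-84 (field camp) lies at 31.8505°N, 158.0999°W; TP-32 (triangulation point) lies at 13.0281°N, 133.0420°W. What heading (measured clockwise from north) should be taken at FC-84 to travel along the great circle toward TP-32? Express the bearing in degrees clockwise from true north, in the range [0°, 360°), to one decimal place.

Δλ = 25.0579°
y = sin Δλ · cos φ₂ = 0.412632
x = cos φ₁ sin φ₂ − sin φ₁ cos φ₂ cos Δλ = -0.274247
θ = atan2(y, x) = 123.6091° → 123.6091° (mod 360°)

123.6°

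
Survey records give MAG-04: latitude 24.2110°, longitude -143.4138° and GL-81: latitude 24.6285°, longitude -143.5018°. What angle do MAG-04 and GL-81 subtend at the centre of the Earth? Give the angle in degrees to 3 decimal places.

0.425°

Δφ = 0.4175°,  Δλ = -0.0880°
a = sin²(Δφ/2) + cos φ₁ cos φ₂ sin²(Δλ/2) = 0.000014
c = 2·arcsin(√a) = 0.007420 rad = 0.4251°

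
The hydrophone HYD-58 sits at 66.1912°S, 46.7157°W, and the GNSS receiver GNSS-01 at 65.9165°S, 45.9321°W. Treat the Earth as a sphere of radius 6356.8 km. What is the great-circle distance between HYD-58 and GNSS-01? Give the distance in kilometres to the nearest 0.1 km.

46.6 km

Δφ = 0.2747°,  Δλ = 0.7836°
a = sin²(Δφ/2) + cos φ₁ cos φ₂ sin²(Δλ/2) = 0.000013
c = 2·arcsin(√a) = 0.007335 rad = 0.4202°
d = R·c = 6356.8 × 0.007335 = 46.6 km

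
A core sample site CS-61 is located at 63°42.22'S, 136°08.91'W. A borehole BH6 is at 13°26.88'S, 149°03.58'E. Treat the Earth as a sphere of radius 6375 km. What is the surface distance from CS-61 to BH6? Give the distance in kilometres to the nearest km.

7927 km

CS-61: φ = -63.70367°, λ = -136.14850°
BH6: φ = -13.44800°, λ = +149.05967°
Δφ = 50.2557°,  Δλ = -74.7918°
a = sin²(Δφ/2) + cos φ₁ cos φ₂ sin²(Δλ/2) = 0.339238
c = 2·arcsin(√a) = 1.243458 rad = 71.2449°
d = R·c = 6375 × 1.243458 = 7927.0 km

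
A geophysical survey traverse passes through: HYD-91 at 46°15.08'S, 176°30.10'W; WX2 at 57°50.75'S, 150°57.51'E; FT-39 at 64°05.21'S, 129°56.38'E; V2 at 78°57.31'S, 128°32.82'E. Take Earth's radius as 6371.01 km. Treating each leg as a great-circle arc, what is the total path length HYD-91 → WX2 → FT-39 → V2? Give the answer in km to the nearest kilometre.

HYD-91: φ = -46.25133°, λ = -176.50167°
WX2: φ = -57.84583°, λ = +150.95850°
FT-39: φ = -64.08683°, λ = +129.93967°
V2: φ = -78.95517°, λ = +128.54700°
HYD-91→WX2: c = 0.398039 rad, d = 2535.91 km
WX2→FT-39: c = 0.207260 rad, d = 1320.45 km
FT-39→V2: c = 0.259598 rad, d = 1653.90 km
Total = 2535.91 + 1320.45 + 1653.90 = 5510.26 km

5510 km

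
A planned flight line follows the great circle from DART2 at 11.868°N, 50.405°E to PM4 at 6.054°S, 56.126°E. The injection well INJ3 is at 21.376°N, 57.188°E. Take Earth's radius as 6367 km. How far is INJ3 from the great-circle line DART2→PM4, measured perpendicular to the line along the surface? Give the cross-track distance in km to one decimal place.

δ₁₃ = central angle DART2→INJ3 = 0.200917 rad  (haversine)
θ₁₃ = bearing DART2→INJ3 = 33.443°,  θ₁₂ = bearing DART2→PM4 = 162.089°
dₓₜ = R·arcsin(sin δ₁₃ · sin(θ₁₃ − θ₁₂)) = 6367·arcsin(0.19957·sin(-128.645°)) = -996.472 km
|dₓₜ| = 996.472 km

996.5 km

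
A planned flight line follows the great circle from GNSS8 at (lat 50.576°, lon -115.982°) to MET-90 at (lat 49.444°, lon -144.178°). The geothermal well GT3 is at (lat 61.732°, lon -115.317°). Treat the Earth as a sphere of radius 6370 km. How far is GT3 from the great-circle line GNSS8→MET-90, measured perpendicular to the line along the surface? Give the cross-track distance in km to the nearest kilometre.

δ₁₃ = central angle GNSS8→GT3 = 0.194814 rad  (haversine)
θ₁₃ = bearing GNSS8→GT3 = 1.627°,  θ₁₂ = bearing GNSS8→MET-90 = 277.390°
dₓₜ = R·arcsin(sin δ₁₃ · sin(θ₁₃ − θ₁₂)) = 6370·arcsin(0.19358·sin(-275.763°)) = 1234.611 km
|dₓₜ| = 1234.611 km

1235 km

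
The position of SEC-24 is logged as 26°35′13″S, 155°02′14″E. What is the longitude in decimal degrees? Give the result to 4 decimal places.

155.0372°E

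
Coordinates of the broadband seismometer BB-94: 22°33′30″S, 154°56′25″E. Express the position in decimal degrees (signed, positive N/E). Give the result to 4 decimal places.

lat: 22.5583° S → -22.5583°
lon: 154.9403° E → +154.9403°

-22.5583°, +154.9403°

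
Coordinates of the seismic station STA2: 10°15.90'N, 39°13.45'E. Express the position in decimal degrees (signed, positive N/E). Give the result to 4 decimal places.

lat: 10.2650° N → +10.2650°
lon: 39.2242° E → +39.2242°

+10.2650°, +39.2242°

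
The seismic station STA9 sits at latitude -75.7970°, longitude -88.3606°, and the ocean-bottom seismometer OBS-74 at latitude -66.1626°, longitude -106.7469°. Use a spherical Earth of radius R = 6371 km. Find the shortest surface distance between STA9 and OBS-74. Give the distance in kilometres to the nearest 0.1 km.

Δφ = 9.6344°,  Δλ = -18.3863°
a = sin²(Δφ/2) + cos φ₁ cos φ₂ sin²(Δλ/2) = 0.009583
c = 2·arcsin(√a) = 0.196101 rad = 11.2357°
d = R·c = 6371 × 0.196101 = 1249.4 km

1249.4 km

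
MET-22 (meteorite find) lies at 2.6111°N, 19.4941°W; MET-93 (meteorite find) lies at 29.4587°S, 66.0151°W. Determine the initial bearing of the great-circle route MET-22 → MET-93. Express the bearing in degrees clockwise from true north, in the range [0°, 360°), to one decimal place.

230.6°

Δλ = -46.5210°
y = sin Δλ · cos φ₂ = -0.631811
x = cos φ₁ sin φ₂ − sin φ₁ cos φ₂ cos Δλ = -0.518580
θ = atan2(y, x) = -129.3786° → 230.6214° (mod 360°)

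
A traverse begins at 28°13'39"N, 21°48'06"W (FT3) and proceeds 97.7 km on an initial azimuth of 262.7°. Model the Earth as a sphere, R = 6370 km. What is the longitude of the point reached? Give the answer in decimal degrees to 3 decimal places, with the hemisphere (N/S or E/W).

FT3: φ = +28.22750°, λ = -21.80167°
δ = d/R = 97.7/6370 = 0.015338 rad
φ₂ = arcsin(sin φ₁ cos δ + cos φ₁ sin δ cos θ)
   = arcsin(0.47297·0.99988 + 0.88108·0.01534·-0.12706) = 28.11229°
λ₂ = λ₁ + atan2(sin θ sin δ cos φ₁, cos δ − sin φ₁ sin φ₂) = -22.78992°

22.790°W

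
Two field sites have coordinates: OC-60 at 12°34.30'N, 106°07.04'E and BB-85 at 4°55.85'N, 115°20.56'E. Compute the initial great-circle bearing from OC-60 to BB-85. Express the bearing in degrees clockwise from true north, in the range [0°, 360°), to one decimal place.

OC-60: φ = +12.57167°, λ = +106.11733°
BB-85: φ = +4.93083°, λ = +115.34267°
Δλ = 9.2253°
y = sin Δλ · cos φ₂ = 0.159724
x = cos φ₁ sin φ₂ − sin φ₁ cos φ₂ cos Δλ = -0.130158
θ = atan2(y, x) = 129.1763° → 129.1763° (mod 360°)

129.2°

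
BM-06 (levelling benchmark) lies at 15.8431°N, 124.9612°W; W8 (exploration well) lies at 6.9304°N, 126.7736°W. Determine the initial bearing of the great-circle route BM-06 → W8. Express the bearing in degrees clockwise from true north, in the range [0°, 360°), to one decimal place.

191.5°

Δλ = -1.8124°
y = sin Δλ · cos φ₂ = -0.031396
x = cos φ₁ sin φ₂ − sin φ₁ cos φ₂ cos Δλ = -0.154794
θ = atan2(y, x) = -168.5345° → 191.4655° (mod 360°)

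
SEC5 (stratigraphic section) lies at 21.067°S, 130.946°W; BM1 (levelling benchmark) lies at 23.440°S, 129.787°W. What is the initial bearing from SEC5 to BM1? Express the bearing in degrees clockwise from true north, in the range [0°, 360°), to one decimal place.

155.9°

Δλ = 1.1590°
y = sin Δλ · cos φ₂ = 0.018558
x = cos φ₁ sin φ₂ − sin φ₁ cos φ₂ cos Δλ = -0.041472
θ = atan2(y, x) = 155.8927° → 155.8927° (mod 360°)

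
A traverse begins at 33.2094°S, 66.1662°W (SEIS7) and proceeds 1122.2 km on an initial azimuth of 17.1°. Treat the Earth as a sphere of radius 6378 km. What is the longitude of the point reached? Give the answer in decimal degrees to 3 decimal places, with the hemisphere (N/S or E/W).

δ = d/R = 1122.2/6378 = 0.175949 rad
φ₂ = arcsin(sin φ₁ cos δ + cos φ₁ sin δ cos θ)
   = arcsin(-0.54770·0.98456 + 0.83667·0.17504·0.95579) = -23.53227°
λ₂ = λ₁ + atan2(sin θ sin δ cos φ₁, cos δ − sin φ₁ sin φ₂) = -62.94803°

62.948°W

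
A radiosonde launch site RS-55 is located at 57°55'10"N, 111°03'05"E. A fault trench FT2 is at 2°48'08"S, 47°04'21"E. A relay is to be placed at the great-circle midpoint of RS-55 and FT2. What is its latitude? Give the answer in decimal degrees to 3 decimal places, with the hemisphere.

RS-55: φ = +57.91944°, λ = +111.05139°
FT2: φ = -2.80222°, λ = +47.07250°
Bx = cos φ₂ cos Δλ = 0.438178,  By = cos φ₂ sin Δλ = -0.897558
φₘ = atan2(sin φ₁ + sin φ₂, √((cos φ₁ + Bx)² + By²)) = 31.14815°
λₘ = λ₁ + atan2(By, cos φ₁ + Bx) = 68.25181°

31.148°N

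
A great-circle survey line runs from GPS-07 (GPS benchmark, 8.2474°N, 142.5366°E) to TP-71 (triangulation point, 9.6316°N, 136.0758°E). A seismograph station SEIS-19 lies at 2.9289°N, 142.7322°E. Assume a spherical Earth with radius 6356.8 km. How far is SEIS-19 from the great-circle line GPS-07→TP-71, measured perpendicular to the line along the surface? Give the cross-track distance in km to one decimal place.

570.7 km

δ₁₃ = central angle GPS-07→SEIS-19 = 0.092887 rad  (haversine)
θ₁₃ = bearing GPS-07→SEIS-19 = 177.893°,  θ₁₂ = bearing GPS-07→TP-71 = 282.726°
dₓₜ = R·arcsin(sin δ₁₃ · sin(θ₁₃ − θ₁₂)) = 6356.8·arcsin(0.09275·sin(-104.833°)) = -570.736 km
|dₓₜ| = 570.736 km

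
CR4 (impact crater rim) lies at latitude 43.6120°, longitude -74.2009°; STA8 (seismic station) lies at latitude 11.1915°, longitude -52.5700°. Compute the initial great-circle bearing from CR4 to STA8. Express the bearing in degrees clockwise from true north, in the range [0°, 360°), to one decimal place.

Δλ = 21.6309°
y = sin Δλ · cos φ₂ = 0.361616
x = cos φ₁ sin φ₂ − sin φ₁ cos φ₂ cos Δλ = -0.488477
θ = atan2(y, x) = 143.4877° → 143.4877° (mod 360°)

143.5°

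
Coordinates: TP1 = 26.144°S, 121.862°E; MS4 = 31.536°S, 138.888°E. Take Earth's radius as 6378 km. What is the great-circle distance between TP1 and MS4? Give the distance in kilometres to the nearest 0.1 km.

1762.9 km

Δφ = -5.3920°,  Δλ = 17.0260°
a = sin²(Δφ/2) + cos φ₁ cos φ₂ sin²(Δλ/2) = 0.018979
c = 2·arcsin(√a) = 0.276408 rad = 15.8370°
d = R·c = 6378 × 0.276408 = 1762.9 km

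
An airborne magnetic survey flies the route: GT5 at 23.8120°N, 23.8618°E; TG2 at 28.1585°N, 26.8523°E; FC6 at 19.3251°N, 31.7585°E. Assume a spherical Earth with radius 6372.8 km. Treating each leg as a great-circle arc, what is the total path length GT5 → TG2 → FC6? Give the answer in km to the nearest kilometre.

GT5→TG2: c = 0.089186 rad, d = 568.37 km
TG2→FC6: c = 0.172896 rad, d = 1101.83 km
Total = 568.37 + 1101.83 = 1670.20 km

1670 km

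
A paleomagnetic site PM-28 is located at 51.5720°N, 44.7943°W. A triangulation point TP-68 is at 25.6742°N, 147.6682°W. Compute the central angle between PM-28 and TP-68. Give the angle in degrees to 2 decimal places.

77.61°

Δφ = -25.8978°,  Δλ = -102.8739°
a = sin²(Δφ/2) + cos φ₁ cos φ₂ sin²(Δλ/2) = 0.392701
c = 2·arcsin(√a) = 1.354517 rad = 77.6081°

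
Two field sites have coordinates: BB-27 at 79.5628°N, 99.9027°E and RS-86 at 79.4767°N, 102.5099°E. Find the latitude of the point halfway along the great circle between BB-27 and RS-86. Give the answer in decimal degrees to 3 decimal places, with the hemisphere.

Bx = cos φ₂ cos Δλ = 0.182446,  By = cos φ₂ sin Δλ = 0.008308
φₘ = atan2(sin φ₁ + sin φ₂, √((cos φ₁ + Bx)² + By²)) = 79.52240°
λₘ = λ₁ + atan2(By, cos φ₁ + Bx) = 101.21160°

79.522°N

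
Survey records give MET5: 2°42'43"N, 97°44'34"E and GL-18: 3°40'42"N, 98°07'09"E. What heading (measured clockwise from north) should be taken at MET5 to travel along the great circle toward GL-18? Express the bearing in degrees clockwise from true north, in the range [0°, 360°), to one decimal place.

MET5: φ = +2.71194°, λ = +97.74278°
GL-18: φ = +3.67833°, λ = +98.11917°
Δλ = 0.3764°
y = sin Δλ · cos φ₂ = 0.006556
x = cos φ₁ sin φ₂ − sin φ₁ cos φ₂ cos Δλ = 0.016867
θ = atan2(y, x) = 21.2396° → 21.2396° (mod 360°)

21.2°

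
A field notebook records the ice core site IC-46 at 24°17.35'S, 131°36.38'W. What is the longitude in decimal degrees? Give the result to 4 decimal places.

131° + 36.38′/60 = 131 + 0.60633 = 131.6063°

131.6063°W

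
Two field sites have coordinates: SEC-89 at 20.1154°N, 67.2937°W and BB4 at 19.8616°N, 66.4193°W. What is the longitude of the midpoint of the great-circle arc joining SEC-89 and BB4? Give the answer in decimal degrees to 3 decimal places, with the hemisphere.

66.856°W

Bx = cos φ₂ cos Δλ = 0.940407,  By = cos φ₂ sin Δλ = 0.014353
φₘ = atan2(sin φ₁ + sin φ₂, √((cos φ₁ + Bx)² + By²)) = 19.98904°
λₘ = λ₁ + atan2(By, cos φ₁ + Bx) = -66.85615°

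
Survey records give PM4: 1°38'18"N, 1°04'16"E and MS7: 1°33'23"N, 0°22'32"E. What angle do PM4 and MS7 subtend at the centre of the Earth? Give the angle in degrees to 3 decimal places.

0.700°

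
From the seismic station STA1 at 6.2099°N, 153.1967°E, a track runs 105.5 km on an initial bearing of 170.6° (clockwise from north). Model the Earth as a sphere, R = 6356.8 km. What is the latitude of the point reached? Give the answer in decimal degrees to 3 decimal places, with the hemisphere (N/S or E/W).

5.272°N

δ = d/R = 105.5/6356.8 = 0.016596 rad
φ₂ = arcsin(sin φ₁ cos δ + cos φ₁ sin δ cos θ)
   = arcsin(0.10817·0.99986 + 0.99413·0.01660·-0.98657) = 5.27174°
λ₂ = λ₁ + atan2(sin θ sin δ cos φ₁, cos δ − sin φ₁ sin φ₂) = 153.35266°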